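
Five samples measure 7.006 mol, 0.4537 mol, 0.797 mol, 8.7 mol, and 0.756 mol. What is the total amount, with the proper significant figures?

17.7 mol

7.006 mol + 0.4537 mol + 0.797 mol + 8.7 mol + 0.756 mol = 17.7127 mol.
Addition/subtraction keeps the fewest decimal places: 7.006 → 3 decimal places, 0.4537 → 4 decimal places, 0.797 → 3 decimal places, 8.7 → 1 decimal place, 0.756 → 3 decimal places; limit is 1.
Rounded to 1 decimal place: 17.7 mol.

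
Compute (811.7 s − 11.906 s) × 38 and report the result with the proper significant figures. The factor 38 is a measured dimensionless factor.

811.7 s − 11.906 s = 799.794 s; the difference is limited to 1 decimal place (4 s.f.).
Carrying full precision, 799.794 × 38 = 30392.172 s; 38 has 2 s.f., so the result keeps min(4, 2) = 2 s.f.
Rounded to 2 significant figures: 3.0 × 10^4 s.

3.0 × 10^4 s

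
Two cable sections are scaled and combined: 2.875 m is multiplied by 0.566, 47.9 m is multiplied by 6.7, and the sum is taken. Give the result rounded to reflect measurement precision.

3.2 × 10^2 m

2.875 × 0.566 = 1.62725 → 1.63 m (3 s.f., last digit at the 10^-2 place).
47.9 × 6.7 = 320.93 → 3.2 × 10^2 m (2 s.f., last digit at the 10^1 place).
Sum: 322.55725 m; keep the coarser place, 10^1.
Result: 3.2 × 10^2 m.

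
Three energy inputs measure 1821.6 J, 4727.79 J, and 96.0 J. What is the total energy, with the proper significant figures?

6.6454 × 10^3 J

1821.6 J + 4727.79 J + 96.0 J = 6645.39 J.
Addition/subtraction keeps the fewest decimal places: 1821.6 → 1 decimal place, 4727.79 → 2 decimal places, 96.0 → 1 decimal place; limit is 1.
Rounded to 1 decimal place: 6.6454 × 10^3 J.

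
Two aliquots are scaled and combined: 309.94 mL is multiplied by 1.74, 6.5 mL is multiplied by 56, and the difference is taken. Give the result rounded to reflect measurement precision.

309.94 × 1.74 = 539.2956 → 539 mL (3 s.f., last digit at the 10^0 place).
6.5 × 56 = 364 → 3.6 × 10² mL (2 s.f., last digit at the 10^1 place).
Difference: 175.2956 mL; keep the coarser place, 10^1.
Result: 1.8 × 10² mL.

1.8 × 10² mL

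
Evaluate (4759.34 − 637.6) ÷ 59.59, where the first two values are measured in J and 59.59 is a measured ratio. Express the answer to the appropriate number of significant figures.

4759.34 J − 637.6 J = 4121.74 J; the difference is limited to 1 decimal place (5 s.f.).
Carrying full precision, 4121.74 ÷ 59.59 = 69.1683168317… J; 59.59 has 4 s.f., so the result keeps min(5, 4) = 4 s.f.
Rounded to 4 significant figures: 69.17 J.

69.17 J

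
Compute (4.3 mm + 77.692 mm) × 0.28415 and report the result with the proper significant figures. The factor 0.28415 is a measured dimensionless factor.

4.3 mm + 77.692 mm = 81.992 mm; the sum is limited to 1 decimal place (3 s.f.).
Carrying full precision, 81.992 × 0.28415 = 23.2980268 mm; 0.28415 has 5 s.f., so the result keeps min(3, 5) = 3 s.f.
Rounded to 3 significant figures: 23.3 mm.

23.3 mm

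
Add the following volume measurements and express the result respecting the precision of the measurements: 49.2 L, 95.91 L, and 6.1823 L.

151.3 L

49.2 L + 95.91 L + 6.1823 L = 151.2923 L.
Addition/subtraction keeps the fewest decimal places: 49.2 → 1 decimal place, 95.91 → 2 decimal places, 6.1823 → 4 decimal places; limit is 1.
Rounded to 1 decimal place: 151.3 L.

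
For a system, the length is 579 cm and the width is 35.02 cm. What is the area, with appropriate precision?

area = 579 cm × 35.02 cm = 20276.58 cm².
579 has 3 significant figures; 35.02 has 4.
Division/multiplication keeps the fewest: 3 significant figures.
Rounded: 2.03 × 10^4 cm².

2.03 × 10^4 cm²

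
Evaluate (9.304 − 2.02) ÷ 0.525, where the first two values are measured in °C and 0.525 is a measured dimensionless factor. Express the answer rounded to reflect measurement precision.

9.304 °C − 2.02 °C = 7.284 °C; the difference is limited to 2 decimal places (3 s.f.).
Carrying full precision, 7.284 ÷ 0.525 = 13.8742857143… °C; 0.525 has 3 s.f., so the result keeps min(3, 3) = 3 s.f.
Rounded to 3 significant figures: 13.9 °C.

13.9 °C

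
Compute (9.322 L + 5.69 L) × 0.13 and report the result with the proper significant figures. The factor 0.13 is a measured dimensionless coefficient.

2.0 L

9.322 L + 5.69 L = 15.012 L; the sum is limited to 2 decimal places (4 s.f.).
Carrying full precision, 15.012 × 0.13 = 1.95156 L; 0.13 has 2 s.f., so the result keeps min(4, 2) = 2 s.f.
Rounded to 2 significant figures: 2.0 L.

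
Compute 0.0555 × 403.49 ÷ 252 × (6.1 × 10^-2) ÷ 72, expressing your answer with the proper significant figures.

0.0555 × 403.49 ÷ 252 × (6.1 × 10^-2) ÷ 72 = 0.0000752874446098…
Multiplication/division keeps the fewest significant figures: 0.0555 → 3 s.f., 403.49 → 5 s.f., 252 → 3 s.f., 6.1 × 10^-2 → 2 s.f., 72 → 2 s.f.; limit is 2.
Rounded to 2 significant figures: 7.5 × 10^-5.

7.5 × 10^-5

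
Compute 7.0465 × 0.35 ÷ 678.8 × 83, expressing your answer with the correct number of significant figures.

0.30

7.0465 × 0.35 ÷ 678.8 × 83 = 0.301562794638…
Multiplication/division keeps the fewest significant figures: 7.0465 → 5 s.f., 0.35 → 2 s.f., 678.8 → 4 s.f., 83 → 2 s.f.; limit is 2.
Rounded to 2 significant figures: 0.30.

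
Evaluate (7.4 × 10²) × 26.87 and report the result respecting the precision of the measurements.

(7.4 × 10²) × 26.87 = 19883.8
Multiplication/division keeps the fewest significant figures: 7.4 × 10² → 2 s.f., 26.87 → 4 s.f.; limit is 2.
Rounded to 2 significant figures: 2.0 × 10⁴.

2.0 × 10⁴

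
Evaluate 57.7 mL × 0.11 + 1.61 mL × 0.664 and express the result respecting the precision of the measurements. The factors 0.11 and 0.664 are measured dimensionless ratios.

7.4 mL

57.7 × 0.11 = 6.347 → 6.3 mL (2 s.f., last digit at the 10^-1 place).
1.61 × 0.664 = 1.06904 → 1.07 mL (3 s.f., last digit at the 10^-2 place).
Sum: 7.41604 mL; keep the coarser place, 10^-1.
Result: 7.4 mL.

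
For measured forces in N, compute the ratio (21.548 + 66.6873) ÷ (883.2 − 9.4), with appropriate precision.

0.1010

21.548 + 66.6873 = 88.2353, limited to 3 d.p. → 5 s.f.; 883.2 − 9.4 = 873.8, limited to 1 d.p. → 4 s.f.
Carrying full precision, 88.2353 ÷ 873.8 = 0.100978828107…; keep min(5, 4) = 4 s.f.
Rounded to 4 significant figures: 0.1010.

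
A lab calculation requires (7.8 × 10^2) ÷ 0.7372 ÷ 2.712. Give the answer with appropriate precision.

(7.8 × 10^2) ÷ 0.7372 ÷ 2.712 = 390.139201667…
Multiplication/division keeps the fewest significant figures: 7.8 × 10^2 → 2 s.f., 0.7372 → 4 s.f., 2.712 → 4 s.f.; limit is 2.
Rounded to 2 significant figures: 3.9 × 10^2.

3.9 × 10^2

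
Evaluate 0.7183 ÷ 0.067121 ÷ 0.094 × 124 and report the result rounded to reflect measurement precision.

0.7183 ÷ 0.067121 ÷ 0.094 × 124 = 14116.9631092…
Multiplication/division keeps the fewest significant figures: 0.7183 → 4 s.f., 0.067121 → 5 s.f., 0.094 → 2 s.f., 124 → 3 s.f.; limit is 2.
Rounded to 2 significant figures: 1.4 × 10⁴.

1.4 × 10⁴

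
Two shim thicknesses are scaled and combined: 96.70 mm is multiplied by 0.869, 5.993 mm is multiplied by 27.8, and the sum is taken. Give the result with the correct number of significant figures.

96.70 × 0.869 = 84.0323 → 84.0 mm (3 s.f., last digit at the 10^-1 place).
5.993 × 27.8 = 166.6054 → 167 mm (3 s.f., last digit at the 10^0 place).
Sum: 250.6377 mm; keep the coarser place, 10^0.
Result: 251 mm.

251 mm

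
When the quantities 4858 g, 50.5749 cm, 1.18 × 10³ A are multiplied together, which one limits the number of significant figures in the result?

1.18 × 10³ A

4858 g → 4 s.f.; 50.5749 cm → 6 s.f.; 1.18 × 10³ A → 3 s.f.
The fewest is 3 significant figures, from 1.18 × 10³ A.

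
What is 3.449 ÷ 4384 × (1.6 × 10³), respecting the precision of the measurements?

1.3

3.449 ÷ 4384 × (1.6 × 10³) = 1.25875912409…
Multiplication/division keeps the fewest significant figures: 3.449 → 4 s.f., 4384 → 4 s.f., 1.6 × 10³ → 2 s.f.; limit is 2.
Rounded to 2 significant figures: 1.3.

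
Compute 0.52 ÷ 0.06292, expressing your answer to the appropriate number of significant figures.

8.3

0.52 ÷ 0.06292 = 8.26446280992…
Multiplication/division keeps the fewest significant figures: 0.52 → 2 s.f., 0.06292 → 4 s.f.; limit is 2.
Rounded to 2 significant figures: 8.3.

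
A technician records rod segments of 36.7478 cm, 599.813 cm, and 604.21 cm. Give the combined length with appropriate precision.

36.7478 cm + 599.813 cm + 604.21 cm = 1240.7708 cm.
Addition/subtraction keeps the fewest decimal places: 36.7478 → 4 decimal places, 599.813 → 3 decimal places, 604.21 → 2 decimal places; limit is 2.
Rounded to 2 decimal places: 1240.77 cm.

1240.77 cm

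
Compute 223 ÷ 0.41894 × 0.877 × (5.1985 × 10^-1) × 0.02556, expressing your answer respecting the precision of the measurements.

6.20

223 ÷ 0.41894 × 0.877 × (5.1985 × 10^-1) × 0.02556 = 6.20285352553…
Multiplication/division keeps the fewest significant figures: 223 → 3 s.f., 0.41894 → 5 s.f., 0.877 → 3 s.f., 5.1985 × 10^-1 → 5 s.f., 0.02556 → 4 s.f.; limit is 3.
Rounded to 3 significant figures: 6.20.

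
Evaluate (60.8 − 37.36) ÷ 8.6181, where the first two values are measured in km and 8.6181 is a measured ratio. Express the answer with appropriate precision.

2.72 km

60.8 km − 37.36 km = 23.44 km; the difference is limited to 1 decimal place (3 s.f.).
Carrying full precision, 23.44 ÷ 8.6181 = 2.71985704506… km; 8.6181 has 5 s.f., so the result keeps min(3, 5) = 3 s.f.
Rounded to 3 significant figures: 2.72 km.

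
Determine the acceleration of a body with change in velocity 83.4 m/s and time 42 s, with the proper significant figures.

acceleration = 83.4 m/s ÷ 42 s = 1.98571428571… m/s².
83.4 has 3 significant figures; 42 has 2.
Division/multiplication keeps the fewest: 2 significant figures.
Rounded: 2.0 m/s².

2.0 m/s²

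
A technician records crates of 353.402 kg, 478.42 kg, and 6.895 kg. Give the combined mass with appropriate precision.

838.72 kg

353.402 kg + 478.42 kg + 6.895 kg = 838.717 kg.
Addition/subtraction keeps the fewest decimal places: 353.402 → 3 decimal places, 478.42 → 2 decimal places, 6.895 → 3 decimal places; limit is 2.
Rounded to 2 decimal places: 838.72 kg.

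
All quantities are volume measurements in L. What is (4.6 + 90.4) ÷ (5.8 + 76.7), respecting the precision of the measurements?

4.6 + 90.4 = 95.0, limited to 1 d.p. → 3 s.f.; 5.8 + 76.7 = 82.5, limited to 1 d.p. → 3 s.f.
Carrying full precision, 95.0 ÷ 82.5 = 1.15151515152…; keep min(3, 3) = 3 s.f.
Rounded to 3 significant figures: 1.15.

1.15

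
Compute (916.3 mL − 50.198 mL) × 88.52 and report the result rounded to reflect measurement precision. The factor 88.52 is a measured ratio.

916.3 mL − 50.198 mL = 866.102 mL; the difference is limited to 1 decimal place (4 s.f.).
Carrying full precision, 866.102 × 88.52 = 76667.34904 mL; 88.52 has 4 s.f., so the result keeps min(4, 4) = 4 s.f.
Rounded to 4 significant figures: 7.667 × 10⁴ mL.

7.667 × 10⁴ mL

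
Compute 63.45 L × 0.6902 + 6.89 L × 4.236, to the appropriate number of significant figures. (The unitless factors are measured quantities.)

63.45 × 0.6902 = 43.79319 → 43.79 L (4 s.f., last digit at the 10^-2 place).
6.89 × 4.236 = 29.18604 → 29.2 L (3 s.f., last digit at the 10^-1 place).
Sum: 72.97923 L; keep the coarser place, 10^-1.
Result: 73.0 L.

73.0 L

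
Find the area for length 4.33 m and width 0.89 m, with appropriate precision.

3.9 m²

area = 4.33 m × 0.89 m = 3.8537 m².
4.33 has 3 significant figures; 0.89 has 2.
Division/multiplication keeps the fewest: 2 significant figures.
Rounded: 3.9 m².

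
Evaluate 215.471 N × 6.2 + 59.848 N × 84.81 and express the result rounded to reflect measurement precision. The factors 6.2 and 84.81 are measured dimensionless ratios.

6.4 × 10^3 N

215.471 × 6.2 = 1335.9202 → 1.3 × 10^3 N (2 s.f., last digit at the 10^2 place).
59.848 × 84.81 = 5075.70888 → 5076 N (4 s.f., last digit at the 10^0 place).
Sum: 6411.62908 N; keep the coarser place, 10^2.
Result: 6.4 × 10^3 N.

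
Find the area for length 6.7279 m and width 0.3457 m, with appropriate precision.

2.326 m²

area = 6.7279 m × 0.3457 m = 2.32583503 m².
6.7279 has 5 significant figures; 0.3457 has 4.
Division/multiplication keeps the fewest: 4 significant figures.
Rounded: 2.326 m².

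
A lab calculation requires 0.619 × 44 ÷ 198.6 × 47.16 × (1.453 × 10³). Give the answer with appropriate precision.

0.619 × 44 ÷ 198.6 × 47.16 × (1.453 × 10³) = 9397.30866707…
Multiplication/division keeps the fewest significant figures: 0.619 → 3 s.f., 44 → 2 s.f., 198.6 → 4 s.f., 47.16 → 4 s.f., 1.453 × 10³ → 4 s.f.; limit is 2.
Rounded to 2 significant figures: 9.4 × 10³.

9.4 × 10³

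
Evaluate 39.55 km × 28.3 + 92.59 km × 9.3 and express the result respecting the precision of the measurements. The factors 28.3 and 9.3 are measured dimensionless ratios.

1.98 × 10^3 km

39.55 × 28.3 = 1119.265 → 1.12 × 10^3 km (3 s.f., last digit at the 10^1 place).
92.59 × 9.3 = 861.087 → 8.6 × 10^2 km (2 s.f., last digit at the 10^1 place).
Sum: 1980.352 km; keep the coarser place, 10^1.
Result: 1.98 × 10^3 km.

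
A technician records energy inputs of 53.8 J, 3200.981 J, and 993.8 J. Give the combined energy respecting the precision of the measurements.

53.8 J + 3200.981 J + 993.8 J = 4248.581 J.
Addition/subtraction keeps the fewest decimal places: 53.8 → 1 decimal place, 3200.981 → 3 decimal places, 993.8 → 1 decimal place; limit is 1.
Rounded to 1 decimal place: 4248.6 J.

4248.6 J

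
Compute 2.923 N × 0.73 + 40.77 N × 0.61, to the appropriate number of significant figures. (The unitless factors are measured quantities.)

2.923 × 0.73 = 2.13379 → 2.1 N (2 s.f., last digit at the 10^-1 place).
40.77 × 0.61 = 24.8697 → 25 N (2 s.f., last digit at the 10^0 place).
Sum: 27.00349 N; keep the coarser place, 10^0.
Result: 27 N.

27 N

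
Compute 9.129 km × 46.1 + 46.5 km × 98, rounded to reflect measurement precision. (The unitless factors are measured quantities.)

5.0 × 10³ km

9.129 × 46.1 = 420.8469 → 421 km (3 s.f., last digit at the 10^0 place).
46.5 × 98 = 4557 → 4.6 × 10³ km (2 s.f., last digit at the 10^2 place).
Sum: 4977.8469 km; keep the coarser place, 10^2.
Result: 5.0 × 10³ km.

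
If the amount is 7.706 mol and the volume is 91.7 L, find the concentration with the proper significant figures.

concentration = 7.706 mol ÷ 91.7 L = 0.0840348964013… mol/L.
7.706 has 4 significant figures; 91.7 has 3.
Division/multiplication keeps the fewest: 3 significant figures.
Rounded: 0.0840 mol/L.

0.0840 mol/L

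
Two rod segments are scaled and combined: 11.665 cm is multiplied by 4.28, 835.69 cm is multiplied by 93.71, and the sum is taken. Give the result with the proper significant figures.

7.836 × 10⁴ cm

11.665 × 4.28 = 49.9262 → 49.9 cm (3 s.f., last digit at the 10^-1 place).
835.69 × 93.71 = 78312.5099 → 7.831 × 10⁴ cm (4 s.f., last digit at the 10^1 place).
Sum: 78362.4361 cm; keep the coarser place, 10^1.
Result: 7.836 × 10⁴ cm.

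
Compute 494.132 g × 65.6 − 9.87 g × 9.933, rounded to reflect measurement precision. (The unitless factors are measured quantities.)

3.23 × 10⁴ g

494.132 × 65.6 = 32415.0592 → 3.24 × 10⁴ g (3 s.f., last digit at the 10^2 place).
9.87 × 9.933 = 98.03871 → 98.0 g (3 s.f., last digit at the 10^-1 place).
Difference: 32317.02049 g; keep the coarser place, 10^2.
Result: 3.23 × 10⁴ g.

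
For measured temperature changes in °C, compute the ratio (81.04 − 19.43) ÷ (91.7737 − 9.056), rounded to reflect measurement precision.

7.448 × 10⁻¹

81.04 − 19.43 = 61.61, limited to 2 d.p. → 4 s.f.; 91.7737 − 9.056 = 82.7177, limited to 3 d.p. → 5 s.f.
Carrying full precision, 61.61 ÷ 82.7177 = 0.744822450334…; keep min(4, 5) = 4 s.f.
Rounded to 4 significant figures: 7.448 × 10⁻¹.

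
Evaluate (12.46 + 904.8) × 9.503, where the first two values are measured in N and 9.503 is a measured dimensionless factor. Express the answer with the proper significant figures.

12.46 N + 904.8 N = 917.26 N; the sum is limited to 1 decimal place (4 s.f.).
Carrying full precision, 917.26 × 9.503 = 8716.72178 N; 9.503 has 4 s.f., so the result keeps min(4, 4) = 4 s.f.
Rounded to 4 significant figures: 8717 N.

8717 N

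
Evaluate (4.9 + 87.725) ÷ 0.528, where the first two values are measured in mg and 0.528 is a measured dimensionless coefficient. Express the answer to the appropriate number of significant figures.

4.9 mg + 87.725 mg = 92.625 mg; the sum is limited to 1 decimal place (3 s.f.).
Carrying full precision, 92.625 ÷ 0.528 = 175.426136364… mg; 0.528 has 3 s.f., so the result keeps min(3, 3) = 3 s.f.
Rounded to 3 significant figures: 175 mg.

175 mg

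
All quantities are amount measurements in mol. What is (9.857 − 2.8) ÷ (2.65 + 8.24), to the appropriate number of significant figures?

9.857 − 2.8 = 7.057, limited to 1 d.p. → 2 s.f.; 2.65 + 8.24 = 10.89, limited to 2 d.p. → 4 s.f.
Carrying full precision, 7.057 ÷ 10.89 = 0.648025711662…; keep min(2, 4) = 2 s.f.
Rounded to 2 significant figures: 0.65.

0.65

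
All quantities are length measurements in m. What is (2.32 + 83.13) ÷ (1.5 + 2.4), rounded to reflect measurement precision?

22

2.32 + 83.13 = 85.45, limited to 2 d.p. → 4 s.f.; 1.5 + 2.4 = 3.9, limited to 1 d.p. → 2 s.f.
Carrying full precision, 85.45 ÷ 3.9 = 21.9102564103…; keep min(4, 2) = 2 s.f.
Rounded to 2 significant figures: 22.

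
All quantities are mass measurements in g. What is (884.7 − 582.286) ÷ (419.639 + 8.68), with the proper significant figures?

0.7060

884.7 − 582.286 = 302.414, limited to 1 d.p. → 4 s.f.; 419.639 + 8.68 = 428.319, limited to 2 d.p. → 5 s.f.
Carrying full precision, 302.414 ÷ 428.319 = 0.70604852925…; keep min(4, 5) = 4 s.f.
Rounded to 4 significant figures: 0.7060.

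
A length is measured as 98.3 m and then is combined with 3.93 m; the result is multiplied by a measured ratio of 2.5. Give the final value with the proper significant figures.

2.6 × 10^2 m

98.3 m + 3.93 m = 102.23 m; the sum is limited to 1 decimal place (4 s.f.).
Carrying full precision, 102.23 × 2.5 = 255.575 m; 2.5 has 2 s.f., so the result keeps min(4, 2) = 2 s.f.
Rounded to 2 significant figures: 2.6 × 10^2 m.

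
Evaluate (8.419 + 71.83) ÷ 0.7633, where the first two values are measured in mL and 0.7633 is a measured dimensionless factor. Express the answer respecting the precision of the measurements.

105.1 mL

8.419 mL + 71.83 mL = 80.249 mL; the sum is limited to 2 decimal places (4 s.f.).
Carrying full precision, 80.249 ÷ 0.7633 = 105.13428534… mL; 0.7633 has 4 s.f., so the result keeps min(4, 4) = 4 s.f.
Rounded to 4 significant figures: 105.1 mL.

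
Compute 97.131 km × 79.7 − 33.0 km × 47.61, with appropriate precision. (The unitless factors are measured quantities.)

6.17 × 10³ km

97.131 × 79.7 = 7741.3407 → 7.74 × 10³ km (3 s.f., last digit at the 10^1 place).
33.0 × 47.61 = 1571.13 → 1.57 × 10³ km (3 s.f., last digit at the 10^1 place).
Difference: 6170.2107 km; keep the coarser place, 10^1.
Result: 6.17 × 10³ km.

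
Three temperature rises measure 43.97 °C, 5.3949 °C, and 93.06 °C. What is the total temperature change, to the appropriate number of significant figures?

142.42 °C

43.97 °C + 5.3949 °C + 93.06 °C = 142.4249 °C.
Addition/subtraction keeps the fewest decimal places: 43.97 → 2 decimal places, 5.3949 → 4 decimal places, 93.06 → 2 decimal places; limit is 2.
Rounded to 2 decimal places: 142.42 °C.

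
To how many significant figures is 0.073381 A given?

0.073381: leading zeros are not significant.

5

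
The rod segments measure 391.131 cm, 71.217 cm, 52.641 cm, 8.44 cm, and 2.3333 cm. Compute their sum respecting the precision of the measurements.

525.76 cm

391.131 cm + 71.217 cm + 52.641 cm + 8.44 cm + 2.3333 cm = 525.7623 cm.
Addition/subtraction keeps the fewest decimal places: 391.131 → 3 decimal places, 71.217 → 3 decimal places, 52.641 → 3 decimal places, 8.44 → 2 decimal places, 2.3333 → 4 decimal places; limit is 2.
Rounded to 2 decimal places: 525.76 cm.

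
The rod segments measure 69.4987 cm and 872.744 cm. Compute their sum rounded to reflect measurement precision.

69.4987 cm + 872.744 cm = 942.2427 cm.
Addition/subtraction keeps the fewest decimal places: 69.4987 → 4 decimal places, 872.744 → 3 decimal places; limit is 3.
Rounded to 3 decimal places: 942.243 cm.

942.243 cm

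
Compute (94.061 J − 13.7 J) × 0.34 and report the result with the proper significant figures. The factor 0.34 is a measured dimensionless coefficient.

94.061 J − 13.7 J = 80.361 J; the difference is limited to 1 decimal place (3 s.f.).
Carrying full precision, 80.361 × 0.34 = 27.32274 J; 0.34 has 2 s.f., so the result keeps min(3, 2) = 2 s.f.
Rounded to 2 significant figures: 27 J.

27 J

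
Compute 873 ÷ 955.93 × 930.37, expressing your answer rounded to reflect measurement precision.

8.50 × 10^2

873 ÷ 955.93 × 930.37 = 849.657412154…
Multiplication/division keeps the fewest significant figures: 873 → 3 s.f., 955.93 → 5 s.f., 930.37 → 5 s.f.; limit is 3.
Rounded to 3 significant figures: 8.50 × 10^2.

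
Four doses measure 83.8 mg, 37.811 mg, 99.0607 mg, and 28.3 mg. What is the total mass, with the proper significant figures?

83.8 mg + 37.811 mg + 99.0607 mg + 28.3 mg = 248.9717 mg.
Addition/subtraction keeps the fewest decimal places: 83.8 → 1 decimal place, 37.811 → 3 decimal places, 99.0607 → 4 decimal places, 28.3 → 1 decimal place; limit is 1.
Rounded to 1 decimal place: 249.0 mg.

249.0 mg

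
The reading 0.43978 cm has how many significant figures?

0.43978: leading zeros are not significant.

5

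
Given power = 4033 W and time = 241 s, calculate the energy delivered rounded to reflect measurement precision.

9.72 × 10^5 J

energy delivered = 4033 W × 241 s = 971953 J.
4033 has 4 significant figures; 241 has 3.
Division/multiplication keeps the fewest: 3 significant figures.
Rounded: 9.72 × 10^5 J.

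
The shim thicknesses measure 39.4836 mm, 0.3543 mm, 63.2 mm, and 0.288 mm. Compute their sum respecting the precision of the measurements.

103.3 mm

39.4836 mm + 0.3543 mm + 63.2 mm + 0.288 mm = 103.3259 mm.
Addition/subtraction keeps the fewest decimal places: 39.4836 → 4 decimal places, 0.3543 → 4 decimal places, 63.2 → 1 decimal place, 0.288 → 3 decimal places; limit is 1.
Rounded to 1 decimal place: 103.3 mm.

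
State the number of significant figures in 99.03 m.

4

99.03: zeros between nonzero digits are significant.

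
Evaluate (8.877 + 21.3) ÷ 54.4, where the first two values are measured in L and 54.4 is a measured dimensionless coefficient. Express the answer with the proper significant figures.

0.555 L

8.877 L + 21.3 L = 30.177 L; the sum is limited to 1 decimal place (3 s.f.).
Carrying full precision, 30.177 ÷ 54.4 = 0.554724264706… L; 54.4 has 3 s.f., so the result keeps min(3, 3) = 3 s.f.
Rounded to 3 significant figures: 0.555 L.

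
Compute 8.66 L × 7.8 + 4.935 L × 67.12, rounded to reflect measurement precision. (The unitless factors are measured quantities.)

8.66 × 7.8 = 67.548 → 68 L (2 s.f., last digit at the 10^0 place).
4.935 × 67.12 = 331.2372 → 331.2 L (4 s.f., last digit at the 10^-1 place).
Sum: 398.7852 L; keep the coarser place, 10^0.
Result: 399 L.

399 L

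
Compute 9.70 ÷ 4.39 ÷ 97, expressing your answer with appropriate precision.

9.70 ÷ 4.39 ÷ 97 = 0.0227790432802…
Multiplication/division keeps the fewest significant figures: 9.70 → 3 s.f., 4.39 → 3 s.f., 97 → 2 s.f.; limit is 2.
Rounded to 2 significant figures: 0.023.

0.023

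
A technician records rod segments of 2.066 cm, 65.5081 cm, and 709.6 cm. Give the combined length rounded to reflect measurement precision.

2.066 cm + 65.5081 cm + 709.6 cm = 777.1741 cm.
Addition/subtraction keeps the fewest decimal places: 2.066 → 3 decimal places, 65.5081 → 4 decimal places, 709.6 → 1 decimal place; limit is 1.
Rounded to 1 decimal place: 777.2 cm.

777.2 cm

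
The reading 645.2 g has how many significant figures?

4

645.2: every digit is nonzero and significant.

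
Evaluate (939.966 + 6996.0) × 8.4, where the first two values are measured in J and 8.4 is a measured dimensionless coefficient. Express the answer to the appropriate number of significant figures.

939.966 J + 6996.0 J = 7935.966 J; the sum is limited to 1 decimal place (5 s.f.).
Carrying full precision, 7935.966 × 8.4 = 66662.1144 J; 8.4 has 2 s.f., so the result keeps min(5, 2) = 2 s.f.
Rounded to 2 significant figures: 6.7 × 10^4 J.

6.7 × 10^4 J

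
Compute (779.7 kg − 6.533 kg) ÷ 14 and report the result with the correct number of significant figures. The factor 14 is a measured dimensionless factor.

779.7 kg − 6.533 kg = 773.167 kg; the difference is limited to 1 decimal place (4 s.f.).
Carrying full precision, 773.167 ÷ 14 = 55.2262142857… kg; 14 has 2 s.f., so the result keeps min(4, 2) = 2 s.f.
Rounded to 2 significant figures: 55 kg.

55 kg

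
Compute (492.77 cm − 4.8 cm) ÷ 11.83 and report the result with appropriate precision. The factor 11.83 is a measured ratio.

492.77 cm − 4.8 cm = 487.97 cm; the difference is limited to 1 decimal place (4 s.f.).
Carrying full precision, 487.97 ÷ 11.83 = 41.2485207101… cm; 11.83 has 4 s.f., so the result keeps min(4, 4) = 4 s.f.
Rounded to 4 significant figures: 41.25 cm.

41.25 cm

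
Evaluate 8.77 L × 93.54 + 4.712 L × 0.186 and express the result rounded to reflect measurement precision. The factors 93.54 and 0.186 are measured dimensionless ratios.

821 L

8.77 × 93.54 = 820.3458 → 8.20 × 10² L (3 s.f., last digit at the 10^0 place).
4.712 × 0.186 = 0.876432 → 0.876 L (3 s.f., last digit at the 10^-3 place).
Sum: 821.222232 L; keep the coarser place, 10^0.
Result: 821 L.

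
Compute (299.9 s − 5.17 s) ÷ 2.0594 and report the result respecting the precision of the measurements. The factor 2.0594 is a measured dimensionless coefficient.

299.9 s − 5.17 s = 294.73 s; the difference is limited to 1 decimal place (4 s.f.).
Carrying full precision, 294.73 ÷ 2.0594 = 143.114499369… s; 2.0594 has 5 s.f., so the result keeps min(4, 5) = 4 s.f.
Rounded to 4 significant figures: 143.1 s.

143.1 s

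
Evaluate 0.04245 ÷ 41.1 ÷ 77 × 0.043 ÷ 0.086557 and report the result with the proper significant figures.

6.7 × 10⁻⁶

0.04245 ÷ 41.1 ÷ 77 × 0.043 ÷ 0.086557 = 0.00000666363817299…
Multiplication/division keeps the fewest significant figures: 0.04245 → 4 s.f., 41.1 → 3 s.f., 77 → 2 s.f., 0.043 → 2 s.f., 0.086557 → 5 s.f.; limit is 2.
Rounded to 2 significant figures: 6.7 × 10⁻⁶.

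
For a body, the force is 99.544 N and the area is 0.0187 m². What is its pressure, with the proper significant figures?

5.32 × 10³ Pa

pressure = 99.544 N ÷ 0.0187 m² = 5323.20855615… Pa.
99.544 has 5 significant figures; 0.0187 has 3.
Division/multiplication keeps the fewest: 3 significant figures.
Rounded: 5.32 × 10³ Pa.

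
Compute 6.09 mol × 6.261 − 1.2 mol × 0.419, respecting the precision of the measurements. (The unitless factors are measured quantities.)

6.09 × 6.261 = 38.12949 → 38.1 mol (3 s.f., last digit at the 10^-1 place).
1.2 × 0.419 = 0.5028 → 0.50 mol (2 s.f., last digit at the 10^-2 place).
Difference: 37.62669 mol; keep the coarser place, 10^-1.
Result: 37.6 mol.

37.6 mol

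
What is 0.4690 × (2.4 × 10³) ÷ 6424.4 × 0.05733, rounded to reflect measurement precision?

0.4690 × (2.4 × 10³) ÷ 6424.4 × 0.05733 = 0.0100446186414…
Multiplication/division keeps the fewest significant figures: 0.4690 → 4 s.f., 2.4 × 10³ → 2 s.f., 6424.4 → 5 s.f., 0.05733 → 4 s.f.; limit is 2.
Rounded to 2 significant figures: 0.010.

0.010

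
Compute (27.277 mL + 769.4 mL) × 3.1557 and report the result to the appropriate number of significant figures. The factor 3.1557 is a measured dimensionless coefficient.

27.277 mL + 769.4 mL = 796.677 mL; the sum is limited to 1 decimal place (4 s.f.).
Carrying full precision, 796.677 × 3.1557 = 2514.0736089 mL; 3.1557 has 5 s.f., so the result keeps min(4, 5) = 4 s.f.
Rounded to 4 significant figures: 2514 mL.

2514 mL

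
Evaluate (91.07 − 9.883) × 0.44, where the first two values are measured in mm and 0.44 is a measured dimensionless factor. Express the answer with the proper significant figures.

36 mm

91.07 mm − 9.883 mm = 81.187 mm; the difference is limited to 2 decimal places (4 s.f.).
Carrying full precision, 81.187 × 0.44 = 35.72228 mm; 0.44 has 2 s.f., so the result keeps min(4, 2) = 2 s.f.
Rounded to 2 significant figures: 36 mm.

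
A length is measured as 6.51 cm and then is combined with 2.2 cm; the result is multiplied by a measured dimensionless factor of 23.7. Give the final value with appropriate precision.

2.1 × 10^2 cm

6.51 cm + 2.2 cm = 8.71 cm; the sum is limited to 1 decimal place (2 s.f.).
Carrying full precision, 8.71 × 23.7 = 206.427 cm; 23.7 has 3 s.f., so the result keeps min(2, 3) = 2 s.f.
Rounded to 2 significant figures: 2.1 × 10^2 cm.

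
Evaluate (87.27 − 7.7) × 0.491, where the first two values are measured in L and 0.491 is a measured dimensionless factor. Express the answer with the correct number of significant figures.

87.27 L − 7.7 L = 79.57 L; the difference is limited to 1 decimal place (3 s.f.).
Carrying full precision, 79.57 × 0.491 = 39.06887 L; 0.491 has 3 s.f., so the result keeps min(3, 3) = 3 s.f.
Rounded to 3 significant figures: 39.1 L.

39.1 L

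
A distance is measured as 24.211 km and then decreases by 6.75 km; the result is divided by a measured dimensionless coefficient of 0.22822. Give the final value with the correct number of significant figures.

24.211 km − 6.75 km = 17.461 km; the difference is limited to 2 decimal places (4 s.f.).
Carrying full precision, 17.461 ÷ 0.22822 = 76.5095083691… km; 0.22822 has 5 s.f., so the result keeps min(4, 5) = 4 s.f.
Rounded to 4 significant figures: 76.51 km.

76.51 km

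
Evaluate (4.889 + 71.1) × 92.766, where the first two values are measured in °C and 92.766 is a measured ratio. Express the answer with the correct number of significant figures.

4.889 °C + 71.1 °C = 75.989 °C; the sum is limited to 1 decimal place (3 s.f.).
Carrying full precision, 75.989 × 92.766 = 7049.195574 °C; 92.766 has 5 s.f., so the result keeps min(3, 5) = 3 s.f.
Rounded to 3 significant figures: 7.05 × 10³ °C.

7.05 × 10³ °C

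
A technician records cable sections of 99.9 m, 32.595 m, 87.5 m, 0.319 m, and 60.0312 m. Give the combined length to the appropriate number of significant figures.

99.9 m + 32.595 m + 87.5 m + 0.319 m + 60.0312 m = 280.3452 m.
Addition/subtraction keeps the fewest decimal places: 99.9 → 1 decimal place, 32.595 → 3 decimal places, 87.5 → 1 decimal place, 0.319 → 3 decimal places, 60.0312 → 4 decimal places; limit is 1.
Rounded to 1 decimal place: 280.3 m.

280.3 m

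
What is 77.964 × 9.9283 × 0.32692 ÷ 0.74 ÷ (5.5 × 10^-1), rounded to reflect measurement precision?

6.2 × 10^2

77.964 × 9.9283 × 0.32692 ÷ 0.74 ÷ (5.5 × 10^-1) = 621.750417331…
Multiplication/division keeps the fewest significant figures: 77.964 → 5 s.f., 9.9283 → 5 s.f., 0.32692 → 5 s.f., 0.74 → 2 s.f., 5.5 × 10^-1 → 2 s.f.; limit is 2.
Rounded to 2 significant figures: 6.2 × 10^2.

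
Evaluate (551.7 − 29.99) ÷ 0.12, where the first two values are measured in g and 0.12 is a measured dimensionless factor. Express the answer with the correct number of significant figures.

4.3 × 10^3 g

551.7 g − 29.99 g = 521.71 g; the difference is limited to 1 decimal place (4 s.f.).
Carrying full precision, 521.71 ÷ 0.12 = 4347.58333333… g; 0.12 has 2 s.f., so the result keeps min(4, 2) = 2 s.f.
Rounded to 2 significant figures: 4.3 × 10^3 g.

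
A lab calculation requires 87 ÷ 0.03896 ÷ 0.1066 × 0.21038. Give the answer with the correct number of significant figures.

87 ÷ 0.03896 ÷ 0.1066 × 0.21038 = 4407.04566381…
Multiplication/division keeps the fewest significant figures: 87 → 2 s.f., 0.03896 → 4 s.f., 0.1066 → 4 s.f., 0.21038 → 5 s.f.; limit is 2.
Rounded to 2 significant figures: 4.4 × 10³.

4.4 × 10³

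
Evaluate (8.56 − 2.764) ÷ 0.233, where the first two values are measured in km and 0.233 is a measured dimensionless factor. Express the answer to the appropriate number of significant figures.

8.56 km − 2.764 km = 5.796 km; the difference is limited to 2 decimal places (3 s.f.).
Carrying full precision, 5.796 ÷ 0.233 = 24.8755364807… km; 0.233 has 3 s.f., so the result keeps min(3, 3) = 3 s.f.
Rounded to 3 significant figures: 24.9 km.

24.9 km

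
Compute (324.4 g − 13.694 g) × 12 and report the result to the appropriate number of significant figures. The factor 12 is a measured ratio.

3.7 × 10^3 g

324.4 g − 13.694 g = 310.706 g; the difference is limited to 1 decimal place (4 s.f.).
Carrying full precision, 310.706 × 12 = 3728.472 g; 12 has 2 s.f., so the result keeps min(4, 2) = 2 s.f.
Rounded to 2 significant figures: 3.7 × 10^3 g.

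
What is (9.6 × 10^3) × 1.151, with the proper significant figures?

1.1 × 10^4

(9.6 × 10^3) × 1.151 = 11049.6
Multiplication/division keeps the fewest significant figures: 9.6 × 10^3 → 2 s.f., 1.151 → 4 s.f.; limit is 2.
Rounded to 2 significant figures: 1.1 × 10^4.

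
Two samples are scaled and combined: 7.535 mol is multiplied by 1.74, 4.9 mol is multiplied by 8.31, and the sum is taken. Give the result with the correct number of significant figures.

7.535 × 1.74 = 13.1109 → 13.1 mol (3 s.f., last digit at the 10^-1 place).
4.9 × 8.31 = 40.719 → 41 mol (2 s.f., last digit at the 10^0 place).
Sum: 53.8299 mol; keep the coarser place, 10^0.
Result: 54 mol.

54 mol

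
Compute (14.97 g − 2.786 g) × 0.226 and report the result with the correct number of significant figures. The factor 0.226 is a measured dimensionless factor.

2.75 g

14.97 g − 2.786 g = 12.184 g; the difference is limited to 2 decimal places (4 s.f.).
Carrying full precision, 12.184 × 0.226 = 2.753584 g; 0.226 has 3 s.f., so the result keeps min(4, 3) = 3 s.f.
Rounded to 3 significant figures: 2.75 g.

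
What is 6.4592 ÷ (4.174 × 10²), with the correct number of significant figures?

6.4592 ÷ (4.174 × 10²) = 0.0154748442741…
Multiplication/division keeps the fewest significant figures: 6.4592 → 5 s.f., 4.174 × 10² → 4 s.f.; limit is 4.
Rounded to 4 significant figures: 0.01547.

0.01547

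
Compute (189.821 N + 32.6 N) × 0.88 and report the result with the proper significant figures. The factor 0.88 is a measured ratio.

2.0 × 10² N

189.821 N + 32.6 N = 222.421 N; the sum is limited to 1 decimal place (4 s.f.).
Carrying full precision, 222.421 × 0.88 = 195.73048 N; 0.88 has 2 s.f., so the result keeps min(4, 2) = 2 s.f.
Rounded to 2 significant figures: 2.0 × 10² N.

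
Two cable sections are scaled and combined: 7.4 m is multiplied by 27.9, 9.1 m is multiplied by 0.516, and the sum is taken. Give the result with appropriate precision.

7.4 × 27.9 = 206.46 → 2.1 × 10² m (2 s.f., last digit at the 10^1 place).
9.1 × 0.516 = 4.6956 → 4.7 m (2 s.f., last digit at the 10^-1 place).
Sum: 211.1556 m; keep the coarser place, 10^1.
Result: 2.1 × 10² m.

2.1 × 10² m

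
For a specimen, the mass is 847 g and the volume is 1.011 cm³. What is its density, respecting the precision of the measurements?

838 g/cm³

density = 847 g ÷ 1.011 cm³ = 837.784371909… g/cm³.
847 has 3 significant figures; 1.011 has 4.
Division/multiplication keeps the fewest: 3 significant figures.
Rounded: 838 g/cm³.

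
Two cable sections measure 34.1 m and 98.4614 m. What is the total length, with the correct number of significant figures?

132.6 m

34.1 m + 98.4614 m = 132.5614 m.
Addition/subtraction keeps the fewest decimal places: 34.1 → 1 decimal place, 98.4614 → 4 decimal places; limit is 1.
Rounded to 1 decimal place: 132.6 m.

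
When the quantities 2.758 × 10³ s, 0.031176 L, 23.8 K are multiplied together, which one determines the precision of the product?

23.8 K

2.758 × 10³ s → 4 s.f.; 0.031176 L → 5 s.f.; 23.8 K → 3 s.f.
The fewest is 3 significant figures, from 23.8 K.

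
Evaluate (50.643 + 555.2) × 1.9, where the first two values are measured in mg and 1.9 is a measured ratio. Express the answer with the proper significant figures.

50.643 mg + 555.2 mg = 605.843 mg; the sum is limited to 1 decimal place (4 s.f.).
Carrying full precision, 605.843 × 1.9 = 1151.1017 mg; 1.9 has 2 s.f., so the result keeps min(4, 2) = 2 s.f.
Rounded to 2 significant figures: 1.2 × 10^3 mg.

1.2 × 10^3 mg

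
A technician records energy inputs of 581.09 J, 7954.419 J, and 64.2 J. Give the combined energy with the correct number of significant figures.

581.09 J + 7954.419 J + 64.2 J = 8599.709 J.
Addition/subtraction keeps the fewest decimal places: 581.09 → 2 decimal places, 7954.419 → 3 decimal places, 64.2 → 1 decimal place; limit is 1.
Rounded to 1 decimal place: 8599.7 J.

8599.7 J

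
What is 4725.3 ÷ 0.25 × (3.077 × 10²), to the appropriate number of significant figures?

4725.3 ÷ 0.25 × (3.077 × 10²) = 5815899.24
Multiplication/division keeps the fewest significant figures: 4725.3 → 5 s.f., 0.25 → 2 s.f., 3.077 × 10² → 4 s.f.; limit is 2.
Rounded to 2 significant figures: 5.8 × 10⁶.

5.8 × 10⁶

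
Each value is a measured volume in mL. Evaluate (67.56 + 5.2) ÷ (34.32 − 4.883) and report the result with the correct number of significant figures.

67.56 + 5.2 = 72.76, limited to 1 d.p. → 3 s.f.; 34.32 − 4.883 = 29.437, limited to 2 d.p. → 4 s.f.
Carrying full precision, 72.76 ÷ 29.437 = 2.47171926487…; keep min(3, 4) = 3 s.f.
Rounded to 3 significant figures: 2.47.

2.47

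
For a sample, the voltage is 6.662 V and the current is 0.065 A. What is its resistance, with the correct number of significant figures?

resistance = 6.662 V ÷ 0.065 A = 102.492307692… Ω.
6.662 has 4 significant figures; 0.065 has 2.
Division/multiplication keeps the fewest: 2 significant figures.
Rounded: 1.0 × 10^2 Ω.

1.0 × 10^2 Ω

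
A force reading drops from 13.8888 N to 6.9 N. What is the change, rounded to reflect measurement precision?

13.8888 N − 6.9 N = 6.9888 N.
Addition/subtraction keeps the fewest decimal places: 13.8888 → 4 decimal places, 6.9 → 1 decimal place; limit is 1.
Rounded to 1 decimal place: 7.0 N.

7.0 N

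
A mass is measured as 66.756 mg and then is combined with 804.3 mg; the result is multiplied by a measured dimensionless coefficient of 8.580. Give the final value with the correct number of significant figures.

66.756 mg + 804.3 mg = 871.056 mg; the sum is limited to 1 decimal place (4 s.f.).
Carrying full precision, 871.056 × 8.580 = 7473.66048 mg; 8.580 has 4 s.f., so the result keeps min(4, 4) = 4 s.f.
Rounded to 4 significant figures: 7474 mg.

7474 mg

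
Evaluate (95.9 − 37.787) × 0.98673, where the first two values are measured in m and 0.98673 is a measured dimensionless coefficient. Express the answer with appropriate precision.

57.3 m

95.9 m − 37.787 m = 58.113 m; the difference is limited to 1 decimal place (3 s.f.).
Carrying full precision, 58.113 × 0.98673 = 57.34184049 m; 0.98673 has 5 s.f., so the result keeps min(3, 5) = 3 s.f.
Rounded to 3 significant figures: 57.3 m.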